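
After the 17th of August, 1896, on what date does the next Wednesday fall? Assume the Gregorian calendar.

August 19, 1896

Aug 17, 1896 is a Monday.
From Monday to the next Wednesday is 2 days.
Aug 17, 1896 + 2 = Aug 19, 1896.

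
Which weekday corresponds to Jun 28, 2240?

January 1, 2240 is a Wednesday.
Jan 1, 2240 → Feb 1, 2240: 31 days (January has 31).
Feb 1, 2240 → Mar 1, 2240: 29 days (February has 29).
Mar 1, 2240 → Apr 1, 2240: 31 days (March has 31).
Apr 1, 2240 → May 1, 2240: 30 days (April has 30).
May 1, 2240 → Jun 1, 2240: 31 days (May has 31).
Jun 1, 2240 → Jun 28, 2240: 27 days.
Total: 179 days.
179 mod 7 = 4, so Wednesday + 4 = Sunday.

Sunday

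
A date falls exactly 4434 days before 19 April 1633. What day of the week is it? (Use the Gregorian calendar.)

First find the weekday of Apr 19, 1633. Doomsday rule: the anchor day for the 1600s is Tuesday. For year 33: 33÷12 = 2 r 9, and 9÷4 = 2, so 2+9+2 = 13.
Tuesday + 13 ≡ Monday — that's 1633's doomsday.
In April the doomsday date is Apr 4.
Apr 19 is 15 days after Apr 4; 15 mod 7 = 1, so Monday + 1 = Tuesday.
4434 mod 7 = 3, so 4434 days before a Tuesday is Tuesday − 3 = Saturday.

Saturday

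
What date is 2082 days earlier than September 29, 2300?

−365 (one year) → Sep 29, 2299 (1717 left).
−365 (one year) → Sep 29, 2298 (1352 left).
−365 (one year) → Sep 29, 2297 (987 left).
−365 (one year) → Sep 29, 2296 (622 left).
−366 (one year; includes Feb 29, 2296) → Sep 29, 2295 (256 left).
−29 → Aug 31, 2295 (end of Aug, 31 days; 227 left).
−31 → Jul 31, 2295 (end of Jul, 31 days; 196 left).
−31 → Jun 30, 2295 (end of Jun, 30 days; 165 left).
−30 → May 31, 2295 (end of May, 31 days; 135 left).
−31 → Apr 30, 2295 (end of Apr, 30 days; 104 left).
−30 → Mar 31, 2295 (end of Mar, 31 days; 74 left).
−31 → Feb 28, 2295 (end of Feb, 28 days; 43 left).
−28 → Jan 31, 2295 (end of Jan, 31 days; 15 left).
−15 → Jan 16, 2295.

January 16, 2295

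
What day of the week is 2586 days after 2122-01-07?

Saturday

First find the weekday of Jan 7, 2122. Doomsday rule: the anchor day for the 2100s is Sunday. For year 22: 22÷12 = 1 r 10, and 10÷4 = 2, so 1+10+2 = 13.
Sunday + 13 ≡ Saturday — that's 2122's doomsday.
In January the doomsday date is Jan 3 (2122 is not a leap year).
Jan 7 is 4 days after Jan 3; 4 mod 7 = 4, so Saturday + 4 = Wednesday.
2586 mod 7 = 3, so 2586 days after a Wednesday is Wednesday + 3 = Saturday.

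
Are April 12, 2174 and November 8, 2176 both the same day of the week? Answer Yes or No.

No

From Apr 12, 2174 to Nov 8, 2176 is 941 days.
941 mod 7 = 3, so they are different weekdays.
(Apr 12, 2174 is a Tuesday; Nov 8, 2176 is a Friday.)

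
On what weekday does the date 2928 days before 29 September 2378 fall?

Sep 29, 2378 is a Friday.
2928 mod 7 = 2, so 2928 days before a Friday is Friday − 2 = Wednesday.

Wednesday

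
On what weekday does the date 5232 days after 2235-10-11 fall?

Wednesday

First find the weekday of Oct 11, 2235. Doomsday rule: the anchor day for the 2200s is Friday. For year 35: 35÷12 = 2 r 11, and 11÷4 = 2, so 2+11+2 = 15.
Friday + 15 ≡ Saturday — that's 2235's doomsday.
In October the doomsday date is Oct 10.
Oct 11 is 1 day after Oct 10; 1 mod 7 = 1, so Saturday + 1 = Sunday.
5232 mod 7 = 3, so 5232 days after a Sunday is Sunday + 3 = Wednesday.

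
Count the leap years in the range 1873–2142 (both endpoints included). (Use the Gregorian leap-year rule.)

65

Multiples of 4 in [1873,2142]: 67.
Of those, multiples of 100: 3 (not leap unless ÷400).
Multiples of 400: 1.
Leap years = 67 − 3 + 1 = 65.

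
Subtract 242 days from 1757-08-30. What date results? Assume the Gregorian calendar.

−30 → Jul 31, 1757 (end of Jul, 31 days; 212 left).
−31 → Jun 30, 1757 (end of Jun, 30 days; 181 left).
−30 → May 31, 1757 (end of May, 31 days; 151 left).
−31 → Apr 30, 1757 (end of Apr, 30 days; 120 left).
−30 → Mar 31, 1757 (end of Mar, 31 days; 90 left).
−31 → Feb 28, 1757 (end of Feb, 28 days; 59 left).
−28 → Jan 31, 1757 (end of Jan, 31 days; 31 left).
−31 → Dec 31, 1756 (end of Dec, 31 days; 0 left).

December 31, 1756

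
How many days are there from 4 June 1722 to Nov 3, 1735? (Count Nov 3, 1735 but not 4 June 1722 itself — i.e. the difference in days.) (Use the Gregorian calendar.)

4900

Jun 4, 1722 → Jun 4, 1723: 365 days.
Jun 4, 1723 → Jun 4, 1724: 366 days (Feb 29, 1724 is in that span).
Jun 4, 1724 → Jun 4, 1725: 365 days.
Jun 4, 1725 → Jun 4, 1726: 365 days.
Jun 4, 1726 → Jun 4, 1727: 365 days.
Jun 4, 1727 → Jun 4, 1728: 366 days (Feb 29, 1728 is in that span).
Jun 4, 1728 → Jun 4, 1729: 365 days.
Jun 4, 1729 → Jun 4, 1730: 365 days.
Jun 4, 1730 → Jun 4, 1731: 365 days.
Jun 4, 1731 → Jun 4, 1732: 366 days (Feb 29, 1732 is in that span).
Jun 4, 1732 → Jun 4, 1733: 365 days.
Jun 4, 1733 → Jun 4, 1734: 365 days.
Jun 4, 1734 → Jun 4, 1735: 365 days.
Jun 4, 1735 → Jul 4, 1735: 30 days (June has 30).
Jul 4, 1735 → Aug 4, 1735: 31 days (July has 31).
Aug 4, 1735 → Sep 4, 1735: 31 days (August has 31).
Sep 4, 1735 → Oct 4, 1735: 30 days (September has 30).
Oct 4, 1735 → Nov 3, 1735: 30 days.
Total: 4900 days.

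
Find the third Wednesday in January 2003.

January 15, 2003

January 1, 2003 is a Wednesday.
The first Wednesday is therefore January 1 (same day).
The third Wednesday is 1 + 2×7 = January 15.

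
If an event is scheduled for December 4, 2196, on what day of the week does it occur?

Doomsday rule: the anchor day for the 2100s is Sunday. For year 96: 96÷12 = 8 r 0, and 0÷4 = 0, so 8+0+0 = 8.
Sunday + 8 ≡ Monday — that's 2196's doomsday.
In December the doomsday date is Dec 12.
Dec 4 is 8 days before Dec 12; 8 mod 7 = 1, so Monday − 1 = Sunday.

Sunday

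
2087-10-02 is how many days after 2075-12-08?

Dec 8, 2075 → Dec 8, 2076: 366 days (Feb 29, 2076 is in that span).
Dec 8, 2076 → Dec 8, 2077: 365 days.
Dec 8, 2077 → Dec 8, 2078: 365 days.
Dec 8, 2078 → Dec 8, 2079: 365 days.
Dec 8, 2079 → Dec 8, 2080: 366 days (Feb 29, 2080 is in that span).
Dec 8, 2080 → Dec 8, 2081: 365 days.
Dec 8, 2081 → Dec 8, 2082: 365 days.
Dec 8, 2082 → Dec 8, 2083: 365 days.
Dec 8, 2083 → Dec 8, 2084: 366 days (Feb 29, 2084 is in that span).
Dec 8, 2084 → Dec 8, 2085: 365 days.
Dec 8, 2085 → Dec 8, 2086: 365 days.
Dec 8, 2086 → Jan 8, 2087: 31 days (December has 31).
Jan 8, 2087 → Feb 8, 2087: 31 days (January has 31).
Feb 8, 2087 → Mar 8, 2087: 28 days (February has 28).
Mar 8, 2087 → Apr 8, 2087: 31 days (March has 31).
Apr 8, 2087 → May 8, 2087: 30 days (April has 30).
May 8, 2087 → Jun 8, 2087: 31 days (May has 31).
Jun 8, 2087 → Jul 8, 2087: 30 days (June has 30).
Jul 8, 2087 → Aug 8, 2087: 31 days (July has 31).
Aug 8, 2087 → Sep 8, 2087: 31 days (August has 31).
Sep 8, 2087 → Oct 2, 2087: 24 days.
Total: 4316 days.

4316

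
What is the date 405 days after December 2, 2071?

+366 (one year; includes Feb 29, 2072) → Dec 2, 2072 (39 left).
Dec has 31 days: +30 → Jan 1, 2073 (9 left).
+9 → Jan 10, 2073.

January 10, 2073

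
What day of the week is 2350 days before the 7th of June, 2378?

First find the weekday of Jun 7, 2378. Doomsday rule: the anchor day for the 2300s is Wednesday. For year 78: 78÷12 = 6 r 6, and 6÷4 = 1, so 6+6+1 = 13.
Wednesday + 13 ≡ Tuesday — that's 2378's doomsday.
In June the doomsday date is Jun 6.
Jun 7 is 1 day after Jun 6; 1 mod 7 = 1, so Tuesday + 1 = Wednesday.
2350 mod 7 = 5, so 2350 days before a Wednesday is Wednesday − 5 = Friday.

Friday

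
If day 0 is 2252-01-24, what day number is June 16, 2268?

5988

Jan 24, 2252 → Jan 24, 2253: 366 days (Feb 29, 2252 is in that span).
Jan 24, 2253 → Jan 24, 2254: 365 days.
Jan 24, 2254 → Jan 24, 2255: 365 days.
Jan 24, 2255 → Jan 24, 2256: 365 days.
Jan 24, 2256 → Jan 24, 2257: 366 days (Feb 29, 2256 is in that span).
Jan 24, 2257 → Jan 24, 2258: 365 days.
Jan 24, 2258 → Jan 24, 2259: 365 days.
Jan 24, 2259 → Jan 24, 2260: 365 days.
Jan 24, 2260 → Jan 24, 2261: 366 days (Feb 29, 2260 is in that span).
Jan 24, 2261 → Jan 24, 2262: 365 days.
Jan 24, 2262 → Jan 24, 2263: 365 days.
Jan 24, 2263 → Jan 24, 2264: 365 days.
Jan 24, 2264 → Jan 24, 2265: 366 days (Feb 29, 2264 is in that span).
Jan 24, 2265 → Jan 24, 2266: 365 days.
Jan 24, 2266 → Jan 24, 2267: 365 days.
Jan 24, 2267 → Jan 24, 2268: 365 days.
Jan 24, 2268 → Feb 24, 2268: 31 days (January has 31).
Feb 24, 2268 → Mar 24, 2268: 29 days (February has 29).
Mar 24, 2268 → Apr 24, 2268: 31 days (March has 31).
Apr 24, 2268 → May 24, 2268: 30 days (April has 30).
May 24, 2268 → Jun 16, 2268: 23 days.
Total: 5988 days.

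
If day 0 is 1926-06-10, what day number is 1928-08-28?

Jun 10, 1926 → Jun 10, 1927: 365 days.
Jun 10, 1927 → Jun 10, 1928: 366 days (Feb 29, 1928 is in that span).
Jun 10, 1928 → Jul 10, 1928: 30 days (June has 30).
Jul 10, 1928 → Aug 10, 1928: 31 days (July has 31).
Aug 10, 1928 → Aug 28, 1928: 18 days.
Total: 810 days.

810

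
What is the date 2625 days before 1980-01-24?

November 16, 1972

−365 (one year) → Jan 24, 1979 (2260 left).
−365 (one year) → Jan 24, 1978 (1895 left).
−365 (one year) → Jan 24, 1977 (1530 left).
−366 (one year; includes Feb 29, 1976) → Jan 24, 1976 (1164 left).
−365 (one year) → Jan 24, 1975 (799 left).
−365 (one year) → Jan 24, 1974 (434 left).
−365 (one year) → Jan 24, 1973 (69 left).
−24 → Dec 31, 1972 (end of Dec, 31 days; 45 left).
−31 → Nov 30, 1972 (end of Nov, 30 days; 14 left).
−14 → Nov 16, 1972.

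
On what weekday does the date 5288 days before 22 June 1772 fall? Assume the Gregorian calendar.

First find the weekday of Jun 22, 1772. Doomsday rule: the anchor day for the 1700s is Sunday. For year 72: 72÷12 = 6 r 0, and 0÷4 = 0, so 6+0+0 = 6.
Sunday + 6 ≡ Saturday — that's 1772's doomsday.
In June the doomsday date is Jun 6.
Jun 22 is 16 days after Jun 6; 16 mod 7 = 2, so Saturday + 2 = Monday.
5288 mod 7 = 3, so 5288 days before a Monday is Monday − 3 = Friday.

Friday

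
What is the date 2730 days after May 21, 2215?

+366 (one year; includes Feb 29, 2216) → May 21, 2216 (2364 left).
+365 (one year) → May 21, 2217 (1999 left).
+365 (one year) → May 21, 2218 (1634 left).
+365 (one year) → May 21, 2219 (1269 left).
+366 (one year; includes Feb 29, 2220) → May 21, 2220 (903 left).
+365 (one year) → May 21, 2221 (538 left).
+365 (one year) → May 21, 2222 (173 left).
May has 31 days: +11 → Jun 1, 2222 (162 left).
Jun has 30 days: +30 → Jul 1, 2222 (132 left).
Jul has 31 days: +31 → Aug 1, 2222 (101 left).
Aug has 31 days: +31 → Sep 1, 2222 (70 left).
Sep has 30 days: +30 → Oct 1, 2222 (40 left).
Oct has 31 days: +31 → Nov 1, 2222 (9 left).
+9 → Nov 10, 2222.

November 10, 2222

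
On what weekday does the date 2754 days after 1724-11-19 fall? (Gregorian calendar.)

Wednesday

First find the weekday of Nov 19, 1724. Doomsday rule: the anchor day for the 1700s is Sunday. For year 24: 24÷12 = 2 r 0, and 0÷4 = 0, so 2+0+0 = 2.
Sunday + 2 ≡ Tuesday — that's 1724's doomsday.
In November the doomsday date is Nov 7.
Nov 19 is 12 days after Nov 7; 12 mod 7 = 5, so Tuesday + 5 = Sunday.
2754 mod 7 = 3, so 2754 days after a Sunday is Sunday + 3 = Wednesday.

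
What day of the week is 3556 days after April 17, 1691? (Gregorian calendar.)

Tuesday

First find the weekday of Apr 17, 1691. Doomsday rule: the anchor day for the 1600s is Tuesday. For year 91: 91÷12 = 7 r 7, and 7÷4 = 1, so 7+7+1 = 15.
Tuesday + 15 ≡ Wednesday — that's 1691's doomsday.
In April the doomsday date is Apr 4.
Apr 17 is 13 days after Apr 4; 13 mod 7 = 6, so Wednesday + 6 = Tuesday.
3556 mod 7 = 0, so 3556 days after a Tuesday is Tuesday + 0 = Tuesday.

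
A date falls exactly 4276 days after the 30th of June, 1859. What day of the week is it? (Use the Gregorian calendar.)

Wednesday

First find the weekday of Jun 30, 1859. Doomsday rule: the anchor day for the 1800s is Friday. For year 59: 59÷12 = 4 r 11, and 11÷4 = 2, so 4+11+2 = 17.
Friday + 17 ≡ Monday — that's 1859's doomsday.
In June the doomsday date is Jun 6.
Jun 30 is 24 days after Jun 6; 24 mod 7 = 3, so Monday + 3 = Thursday.
4276 mod 7 = 6, so 4276 days after a Thursday is Thursday + 6 = Wednesday.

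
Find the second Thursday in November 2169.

November 1, 2169 is a Wednesday.
The first Thursday is therefore November 2 (1 days later).
The second Thursday is 2 + 1×7 = November 9.

November 9, 2169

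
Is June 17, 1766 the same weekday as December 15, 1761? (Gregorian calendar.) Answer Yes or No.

Yes

From Dec 15, 1761 to Jun 17, 1766 is 1645 days.
1645 mod 7 = 0, so they are the same weekday.
(Dec 15, 1761 is a Tuesday; Jun 17, 1766 is a Tuesday.)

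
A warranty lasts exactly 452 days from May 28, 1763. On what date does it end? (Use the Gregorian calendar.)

+366 (one year; includes Feb 29, 1764) → May 28, 1764 (86 left).
May has 31 days: +4 → Jun 1, 1764 (82 left).
Jun has 30 days: +30 → Jul 1, 1764 (52 left).
Jul has 31 days: +31 → Aug 1, 1764 (21 left).
+21 → Aug 22, 1764.

August 22, 1764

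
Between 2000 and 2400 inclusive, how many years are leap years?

Multiples of 4 in [2000,2400]: 101.
Of those, multiples of 100: 5 (not leap unless ÷400).
Multiples of 400: 2.
Leap years = 101 − 5 + 2 = 98.

98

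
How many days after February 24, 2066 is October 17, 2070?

1696

Feb 24, 2066 → Feb 24, 2067: 365 days.
Feb 24, 2067 → Feb 24, 2068: 365 days.
Feb 24, 2068 → Feb 24, 2069: 366 days (Feb 29, 2068 is in that span).
Feb 24, 2069 → Feb 24, 2070: 365 days.
Feb 24, 2070 → Mar 24, 2070: 28 days (February has 28).
Mar 24, 2070 → Apr 24, 2070: 31 days (March has 31).
Apr 24, 2070 → May 24, 2070: 30 days (April has 30).
May 24, 2070 → Jun 24, 2070: 31 days (May has 31).
Jun 24, 2070 → Jul 24, 2070: 30 days (June has 30).
Jul 24, 2070 → Aug 24, 2070: 31 days (July has 31).
Aug 24, 2070 → Sep 24, 2070: 31 days (August has 31).
Sep 24, 2070 → Oct 17, 2070: 23 days.
Total: 1696 days.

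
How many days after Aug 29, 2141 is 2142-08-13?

Aug 29, 2141 → Sep 29, 2141: 31 days (August has 31).
Sep 29, 2141 → Oct 29, 2141: 30 days (September has 30).
Oct 29, 2141 → Nov 29, 2141: 31 days (October has 31).
Nov 29, 2141 → Dec 29, 2141: 30 days (November has 30).
Dec 29, 2141 → Jan 29, 2142: 31 days (December has 31).
Jan 29, 2142 → Feb 28, 2142: 30 days (January has 31).
Feb 28, 2142 → Mar 28, 2142: 28 days (February has 28).
Mar 28, 2142 → Apr 28, 2142: 31 days (March has 31).
Apr 28, 2142 → May 28, 2142: 30 days (April has 30).
May 28, 2142 → Jun 28, 2142: 31 days (May has 31).
Jun 28, 2142 → Jul 28, 2142: 30 days (June has 30).
Jul 28, 2142 → Aug 13, 2142: 16 days.
Total: 349 days.

349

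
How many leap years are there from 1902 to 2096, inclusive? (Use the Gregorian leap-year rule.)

49

Multiples of 4 in [1902,2096]: 49.
Of those, multiples of 100: 1 (not leap unless ÷400).
Multiples of 400: 1.
Leap years = 49 − 1 + 1 = 49.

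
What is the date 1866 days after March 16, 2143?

April 24, 2148

+366 (one year; includes Feb 29, 2144) → Mar 16, 2144 (1500 left).
+365 (one year) → Mar 16, 2145 (1135 left).
+365 (one year) → Mar 16, 2146 (770 left).
+365 (one year) → Mar 16, 2147 (405 left).
+366 (one year; includes Feb 29, 2148) → Mar 16, 2148 (39 left).
Mar has 31 days: +16 → Apr 1, 2148 (23 left).
+23 → Apr 24, 2148.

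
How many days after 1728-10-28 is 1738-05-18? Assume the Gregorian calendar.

3489

Oct 28, 1728 → Oct 28, 1729: 365 days.
Oct 28, 1729 → Oct 28, 1730: 365 days.
Oct 28, 1730 → Oct 28, 1731: 365 days.
Oct 28, 1731 → Oct 28, 1732: 366 days (Feb 29, 1732 is in that span).
Oct 28, 1732 → Oct 28, 1733: 365 days.
Oct 28, 1733 → Oct 28, 1734: 365 days.
Oct 28, 1734 → Oct 28, 1735: 365 days.
Oct 28, 1735 → Oct 28, 1736: 366 days (Feb 29, 1736 is in that span).
Oct 28, 1736 → Oct 28, 1737: 365 days.
Oct 28, 1737 → Nov 28, 1737: 31 days (October has 31).
Nov 28, 1737 → Dec 28, 1737: 30 days (November has 30).
Dec 28, 1737 → Jan 28, 1738: 31 days (December has 31).
Jan 28, 1738 → Feb 28, 1738: 31 days (January has 31).
Feb 28, 1738 → Mar 28, 1738: 28 days (February has 28).
Mar 28, 1738 → Apr 28, 1738: 31 days (March has 31).
Apr 28, 1738 → May 18, 1738: 20 days.
Total: 3489 days.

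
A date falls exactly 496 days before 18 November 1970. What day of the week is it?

Thursday

First find the weekday of Nov 18, 1970. Doomsday rule: the anchor day for the 1900s is Wednesday. For year 70: 70÷12 = 5 r 10, and 10÷4 = 2, so 5+10+2 = 17.
Wednesday + 17 ≡ Saturday — that's 1970's doomsday.
In November the doomsday date is Nov 7.
Nov 18 is 11 days after Nov 7; 11 mod 7 = 4, so Saturday + 4 = Wednesday.
496 mod 7 = 6, so 496 days before a Wednesday is Wednesday − 6 = Thursday.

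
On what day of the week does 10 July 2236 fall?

Sunday

January 1, 2236 is a Friday.
Jan 1, 2236 → Feb 1, 2236: 31 days (January has 31).
Feb 1, 2236 → Mar 1, 2236: 29 days (February has 29).
Mar 1, 2236 → Apr 1, 2236: 31 days (March has 31).
Apr 1, 2236 → May 1, 2236: 30 days (April has 30).
May 1, 2236 → Jun 1, 2236: 31 days (May has 31).
Jun 1, 2236 → Jul 1, 2236: 30 days (June has 30).
Jul 1, 2236 → Jul 10, 2236: 9 days.
Total: 191 days.
191 mod 7 = 2, so Friday + 2 = Sunday.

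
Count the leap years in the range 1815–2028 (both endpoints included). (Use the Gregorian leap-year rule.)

Multiples of 4 in [1815,2028]: 54.
Of those, multiples of 100: 2 (not leap unless ÷400).
Multiples of 400: 1.
Leap years = 54 − 2 + 1 = 53.

53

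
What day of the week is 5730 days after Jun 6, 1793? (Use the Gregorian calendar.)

Monday

Jun 6, 1793 is a Thursday.
5730 mod 7 = 4, so 5730 days after a Thursday is Thursday + 4 = Monday.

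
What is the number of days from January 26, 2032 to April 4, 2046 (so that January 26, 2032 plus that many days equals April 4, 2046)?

5182

Jan 26, 2032 → Jan 26, 2033: 366 days (Feb 29, 2032 is in that span).
Jan 26, 2033 → Jan 26, 2034: 365 days.
Jan 26, 2034 → Jan 26, 2035: 365 days.
Jan 26, 2035 → Jan 26, 2036: 365 days.
Jan 26, 2036 → Jan 26, 2037: 366 days (Feb 29, 2036 is in that span).
Jan 26, 2037 → Jan 26, 2038: 365 days.
Jan 26, 2038 → Jan 26, 2039: 365 days.
Jan 26, 2039 → Jan 26, 2040: 365 days.
Jan 26, 2040 → Jan 26, 2041: 366 days (Feb 29, 2040 is in that span).
Jan 26, 2041 → Jan 26, 2042: 365 days.
Jan 26, 2042 → Jan 26, 2043: 365 days.
Jan 26, 2043 → Jan 26, 2044: 365 days.
Jan 26, 2044 → Jan 26, 2045: 366 days (Feb 29, 2044 is in that span).
Jan 26, 2045 → Jan 26, 2046: 365 days.
Jan 26, 2046 → Feb 26, 2046: 31 days (January has 31).
Feb 26, 2046 → Mar 26, 2046: 28 days (February has 28).
Mar 26, 2046 → Apr 4, 2046: 9 days.
Total: 5182 days.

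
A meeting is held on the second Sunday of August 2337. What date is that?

August 8, 2337

August 1, 2337 is a Sunday.
The first Sunday is therefore August 1 (same day).
The second Sunday is 1 + 1×7 = August 8.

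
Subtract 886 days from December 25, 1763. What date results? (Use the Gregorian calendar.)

−365 (one year) → Dec 25, 1762 (521 left).
−365 (one year) → Dec 25, 1761 (156 left).
−25 → Nov 30, 1761 (end of Nov, 30 days; 131 left).
−30 → Oct 31, 1761 (end of Oct, 31 days; 101 left).
−31 → Sep 30, 1761 (end of Sep, 30 days; 70 left).
−30 → Aug 31, 1761 (end of Aug, 31 days; 40 left).
−31 → Jul 31, 1761 (end of Jul, 31 days; 9 left).
−9 → Jul 22, 1761.

July 22, 1761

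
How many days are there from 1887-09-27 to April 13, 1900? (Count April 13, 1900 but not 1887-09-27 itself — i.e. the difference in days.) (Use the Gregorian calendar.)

4581

Sep 27, 1887 → Sep 27, 1888: 366 days (Feb 29, 1888 is in that span).
Sep 27, 1888 → Sep 27, 1889: 365 days.
Sep 27, 1889 → Sep 27, 1890: 365 days.
Sep 27, 1890 → Sep 27, 1891: 365 days.
Sep 27, 1891 → Sep 27, 1892: 366 days (Feb 29, 1892 is in that span).
Sep 27, 1892 → Sep 27, 1893: 365 days.
Sep 27, 1893 → Sep 27, 1894: 365 days.
Sep 27, 1894 → Sep 27, 1895: 365 days.
Sep 27, 1895 → Sep 27, 1896: 366 days (Feb 29, 1896 is in that span).
Sep 27, 1896 → Sep 27, 1897: 365 days.
Sep 27, 1897 → Sep 27, 1898: 365 days.
Sep 27, 1898 → Sep 27, 1899: 365 days.
Sep 27, 1899 → Oct 27, 1899: 30 days (September has 30).
Oct 27, 1899 → Nov 27, 1899: 31 days (October has 31).
Nov 27, 1899 → Dec 27, 1899: 30 days (November has 30).
Dec 27, 1899 → Jan 27, 1900: 31 days (December has 31).
Jan 27, 1900 → Feb 27, 1900: 31 days (January has 31).
Feb 27, 1900 → Mar 27, 1900: 28 days (February has 28).
Mar 27, 1900 → Apr 13, 1900: 17 days.
Total: 4581 days.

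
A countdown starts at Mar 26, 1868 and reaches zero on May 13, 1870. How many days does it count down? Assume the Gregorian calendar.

778

Mar 26, 1868 → Mar 26, 1869: 365 days.
Mar 26, 1869 → Mar 26, 1870: 365 days.
Mar 26, 1870 → Apr 26, 1870: 31 days (March has 31).
Apr 26, 1870 → May 13, 1870: 17 days.
Total: 778 days.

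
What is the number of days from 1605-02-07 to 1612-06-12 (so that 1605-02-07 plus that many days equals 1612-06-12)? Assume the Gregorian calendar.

2682

Feb 7, 1605 → Feb 7, 1606: 365 days.
Feb 7, 1606 → Feb 7, 1607: 365 days.
Feb 7, 1607 → Feb 7, 1608: 365 days.
Feb 7, 1608 → Feb 7, 1609: 366 days (Feb 29, 1608 is in that span).
Feb 7, 1609 → Feb 7, 1610: 365 days.
Feb 7, 1610 → Feb 7, 1611: 365 days.
Feb 7, 1611 → Feb 7, 1612: 365 days.
Feb 7, 1612 → Mar 7, 1612: 29 days (February has 29).
Mar 7, 1612 → Apr 7, 1612: 31 days (March has 31).
Apr 7, 1612 → May 7, 1612: 30 days (April has 30).
May 7, 1612 → Jun 7, 1612: 31 days (May has 31).
Jun 7, 1612 → Jun 12, 1612: 5 days.
Total: 2682 days.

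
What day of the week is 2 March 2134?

Tuesday

Doomsday rule: the anchor day for the 2100s is Sunday. For year 34: 34÷12 = 2 r 10, and 10÷4 = 2, so 2+10+2 = 14.
Sunday + 14 ≡ Sunday — that's 2134's doomsday.
In March the doomsday date is Mar 14.
Mar 2 is 12 days before Mar 14; 12 mod 7 = 5, so Sunday − 5 = Tuesday.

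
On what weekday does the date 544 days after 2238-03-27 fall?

Sunday

First find the weekday of Mar 27, 2238. Doomsday rule: the anchor day for the 2200s is Friday. For year 38: 38÷12 = 3 r 2, and 2÷4 = 0, so 3+2+0 = 5.
Friday + 5 ≡ Wednesday — that's 2238's doomsday.
In March the doomsday date is Mar 14.
Mar 27 is 13 days after Mar 14; 13 mod 7 = 6, so Wednesday + 6 = Tuesday.
544 mod 7 = 5, so 544 days after a Tuesday is Tuesday + 5 = Sunday.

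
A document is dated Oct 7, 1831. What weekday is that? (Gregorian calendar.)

Friday

Doomsday rule: the anchor day for the 1800s is Friday. For year 31: 31÷12 = 2 r 7, and 7÷4 = 1, so 2+7+1 = 10.
Friday + 10 ≡ Monday — that's 1831's doomsday.
In October the doomsday date is Oct 10.
Oct 7 is 3 days before Oct 10; 3 mod 7 = 3, so Monday − 3 = Friday.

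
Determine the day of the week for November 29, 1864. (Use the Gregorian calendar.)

Doomsday rule: the anchor day for the 1800s is Friday. For year 64: 64÷12 = 5 r 4, and 4÷4 = 1, so 5+4+1 = 10.
Friday + 10 ≡ Monday — that's 1864's doomsday.
In November the doomsday date is Nov 7.
Nov 29 is 22 days after Nov 7; 22 mod 7 = 1, so Monday + 1 = Tuesday.

Tuesday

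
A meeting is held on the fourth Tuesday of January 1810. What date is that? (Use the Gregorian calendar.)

January 23, 1810

January 1, 1810 is a Monday.
The first Tuesday is therefore January 2 (1 days later).
The fourth Tuesday is 2 + 3×7 = January 23.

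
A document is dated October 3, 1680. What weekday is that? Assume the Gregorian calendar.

Doomsday rule: the anchor day for the 1600s is Tuesday. For year 80: 80÷12 = 6 r 8, and 8÷4 = 2, so 6+8+2 = 16.
Tuesday + 16 ≡ Thursday — that's 1680's doomsday.
In October the doomsday date is Oct 10.
Oct 3 is 7 days before Oct 10; 7 mod 7 = 0, so Thursday − 0 = Thursday.

Thursday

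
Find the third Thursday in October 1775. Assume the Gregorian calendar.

October 1, 1775 is a Sunday.
The first Thursday is therefore October 5 (4 days later).
The third Thursday is 5 + 2×7 = October 19.

October 19, 1775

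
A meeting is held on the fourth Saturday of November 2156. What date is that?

November 1, 2156 is a Monday.
The first Saturday is therefore November 6 (5 days later).
The fourth Saturday is 6 + 3×7 = November 27.

November 27, 2156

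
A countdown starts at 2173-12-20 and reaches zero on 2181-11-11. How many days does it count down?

2883

Dec 20, 2173 → Dec 20, 2174: 365 days.
Dec 20, 2174 → Dec 20, 2175: 365 days.
Dec 20, 2175 → Dec 20, 2176: 366 days (Feb 29, 2176 is in that span).
Dec 20, 2176 → Dec 20, 2177: 365 days.
Dec 20, 2177 → Dec 20, 2178: 365 days.
Dec 20, 2178 → Dec 20, 2179: 365 days.
Dec 20, 2179 → Dec 20, 2180: 366 days (Feb 29, 2180 is in that span).
Dec 20, 2180 → Jan 20, 2181: 31 days (December has 31).
Jan 20, 2181 → Feb 20, 2181: 31 days (January has 31).
Feb 20, 2181 → Mar 20, 2181: 28 days (February has 28).
Mar 20, 2181 → Apr 20, 2181: 31 days (March has 31).
Apr 20, 2181 → May 20, 2181: 30 days (April has 30).
May 20, 2181 → Jun 20, 2181: 31 days (May has 31).
Jun 20, 2181 → Jul 20, 2181: 30 days (June has 30).
Jul 20, 2181 → Aug 20, 2181: 31 days (July has 31).
Aug 20, 2181 → Sep 20, 2181: 31 days (August has 31).
Sep 20, 2181 → Oct 20, 2181: 30 days (September has 30).
Oct 20, 2181 → Nov 11, 2181: 22 days.
Total: 2883 days.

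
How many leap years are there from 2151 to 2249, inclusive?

Multiples of 4 in [2151,2249]: 25.
Of those, multiples of 100: 1 (not leap unless ÷400).
Multiples of 400: 0.
Leap years = 25 − 1 + 0 = 24.

24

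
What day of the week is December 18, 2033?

Sunday

Doomsday rule: the anchor day for the 2000s is Tuesday. For year 33: 33÷12 = 2 r 9, and 9÷4 = 2, so 2+9+2 = 13.
Tuesday + 13 ≡ Monday — that's 2033's doomsday.
In December the doomsday date is Dec 12.
Dec 18 is 6 days after Dec 12; 6 mod 7 = 6, so Monday + 6 = Sunday.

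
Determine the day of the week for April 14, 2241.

Doomsday rule: the anchor day for the 2200s is Friday. For year 41: 41÷12 = 3 r 5, and 5÷4 = 1, so 3+5+1 = 9.
Friday + 9 ≡ Sunday — that's 2241's doomsday.
In April the doomsday date is Apr 4.
Apr 14 is 10 days after Apr 4; 10 mod 7 = 3, so Sunday + 3 = Wednesday.

Wednesday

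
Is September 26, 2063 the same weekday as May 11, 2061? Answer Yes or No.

From May 11, 2061 to Sep 26, 2063 is 868 days.
868 mod 7 = 0, so they are the same weekday.
(May 11, 2061 is a Wednesday; Sep 26, 2063 is a Wednesday.)

Yes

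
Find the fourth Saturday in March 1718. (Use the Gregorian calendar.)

March 26, 1718

March 1, 1718 is a Tuesday.
The first Saturday is therefore March 5 (4 days later).
The fourth Saturday is 5 + 3×7 = March 26.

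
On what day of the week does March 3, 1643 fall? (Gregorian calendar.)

Tuesday

Doomsday rule: the anchor day for the 1600s is Tuesday. For year 43: 43÷12 = 3 r 7, and 7÷4 = 1, so 3+7+1 = 11.
Tuesday + 11 ≡ Saturday — that's 1643's doomsday.
In March the doomsday date is Mar 14.
Mar 3 is 11 days before Mar 14; 11 mod 7 = 4, so Saturday − 4 = Tuesday.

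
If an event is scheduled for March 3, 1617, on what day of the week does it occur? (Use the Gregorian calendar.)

Friday

Doomsday rule: the anchor day for the 1600s is Tuesday. For year 17: 17÷12 = 1 r 5, and 5÷4 = 1, so 1+5+1 = 7.
Tuesday + 7 ≡ Tuesday — that's 1617's doomsday.
In March the doomsday date is Mar 14.
Mar 3 is 11 days before Mar 14; 11 mod 7 = 4, so Tuesday − 4 = Friday.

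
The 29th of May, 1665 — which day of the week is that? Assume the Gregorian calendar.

Friday

Doomsday rule: the anchor day for the 1600s is Tuesday. For year 65: 65÷12 = 5 r 5, and 5÷4 = 1, so 5+5+1 = 11.
Tuesday + 11 ≡ Saturday — that's 1665's doomsday.
In May the doomsday date is May 9.
May 29 is 20 days after May 9; 20 mod 7 = 6, so Saturday + 6 = Friday.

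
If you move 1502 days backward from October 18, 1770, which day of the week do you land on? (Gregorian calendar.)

Sunday

Oct 18, 1770 is a Thursday.
1502 mod 7 = 4, so 1502 days before a Thursday is Thursday − 4 = Sunday.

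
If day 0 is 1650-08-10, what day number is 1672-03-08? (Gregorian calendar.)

Aug 10, 1650 → Aug 10, 1651: 365 days.
Aug 10, 1651 → Aug 10, 1652: 366 days (Feb 29, 1652 is in that span).
Aug 10, 1652 → Aug 10, 1653: 365 days.
Aug 10, 1653 → Aug 10, 1654: 365 days.
Aug 10, 1654 → Aug 10, 1655: 365 days.
Aug 10, 1655 → Aug 10, 1656: 366 days (Feb 29, 1656 is in that span).
Aug 10, 1656 → Aug 10, 1657: 365 days.
Aug 10, 1657 → Aug 10, 1658: 365 days.
Aug 10, 1658 → Aug 10, 1659: 365 days.
Aug 10, 1659 → Aug 10, 1660: 366 days (Feb 29, 1660 is in that span).
Aug 10, 1660 → Aug 10, 1661: 365 days.
Aug 10, 1661 → Aug 10, 1662: 365 days.
Aug 10, 1662 → Aug 10, 1663: 365 days.
Aug 10, 1663 → Aug 10, 1664: 366 days (Feb 29, 1664 is in that span).
Aug 10, 1664 → Aug 10, 1665: 365 days.
Aug 10, 1665 → Aug 10, 1666: 365 days.
Aug 10, 1666 → Aug 10, 1667: 365 days.
Aug 10, 1667 → Aug 10, 1668: 366 days (Feb 29, 1668 is in that span).
Aug 10, 1668 → Aug 10, 1669: 365 days.
Aug 10, 1669 → Aug 10, 1670: 365 days.
Aug 10, 1670 → Aug 10, 1671: 365 days.
Aug 10, 1671 → Sep 10, 1671: 31 days (August has 31).
Sep 10, 1671 → Oct 10, 1671: 30 days (September has 30).
Oct 10, 1671 → Nov 10, 1671: 31 days (October has 31).
Nov 10, 1671 → Dec 10, 1671: 30 days (November has 30).
Dec 10, 1671 → Jan 10, 1672: 31 days (December has 31).
Jan 10, 1672 → Feb 10, 1672: 31 days (January has 31).
Feb 10, 1672 → Mar 8, 1672: 27 days.
Total: 7881 days.

7881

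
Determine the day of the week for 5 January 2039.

Doomsday rule: the anchor day for the 2000s is Tuesday. For year 39: 39÷12 = 3 r 3, and 3÷4 = 0, so 3+3+0 = 6.
Tuesday + 6 ≡ Monday — that's 2039's doomsday.
In January the doomsday date is Jan 3 (2039 is not a leap year).
Jan 5 is 2 days after Jan 3; 2 mod 7 = 2, so Monday + 2 = Wednesday.

Wednesday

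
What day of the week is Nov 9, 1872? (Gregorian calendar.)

Doomsday rule: the anchor day for the 1800s is Friday. For year 72: 72÷12 = 6 r 0, and 0÷4 = 0, so 6+0+0 = 6.
Friday + 6 ≡ Thursday — that's 1872's doomsday.
In November the doomsday date is Nov 7.
Nov 9 is 2 days after Nov 7; 2 mod 7 = 2, so Thursday + 2 = Saturday.

Saturday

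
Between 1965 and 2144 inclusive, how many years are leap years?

Multiples of 4 in [1965,2144]: 45.
Of those, multiples of 100: 2 (not leap unless ÷400).
Multiples of 400: 1.
Leap years = 45 − 2 + 1 = 44.

44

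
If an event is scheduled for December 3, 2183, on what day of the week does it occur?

Wednesday

Doomsday rule: the anchor day for the 2100s is Sunday. For year 83: 83÷12 = 6 r 11, and 11÷4 = 2, so 6+11+2 = 19.
Sunday + 19 ≡ Friday — that's 2183's doomsday.
In December the doomsday date is Dec 12.
Dec 3 is 9 days before Dec 12; 9 mod 7 = 2, so Friday − 2 = Wednesday.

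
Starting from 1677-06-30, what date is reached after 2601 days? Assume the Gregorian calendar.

August 13, 1684

+365 (one year) → Jun 30, 1678 (2236 left).
+365 (one year) → Jun 30, 1679 (1871 left).
+366 (one year; includes Feb 29, 1680) → Jun 30, 1680 (1505 left).
+365 (one year) → Jun 30, 1681 (1140 left).
+365 (one year) → Jun 30, 1682 (775 left).
+365 (one year) → Jun 30, 1683 (410 left).
+366 (one year; includes Feb 29, 1684) → Jun 30, 1684 (44 left).
Jun has 30 days: +1 → Jul 1, 1684 (43 left).
Jul has 31 days: +31 → Aug 1, 1684 (12 left).
+12 → Aug 13, 1684.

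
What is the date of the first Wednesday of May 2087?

May 1, 2087 is a Thursday.
The first Wednesday is therefore May 7 (6 days later).

May 7, 2087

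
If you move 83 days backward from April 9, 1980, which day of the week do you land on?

Thursday

First find the weekday of Apr 9, 1980. Doomsday rule: the anchor day for the 1900s is Wednesday. For year 80: 80÷12 = 6 r 8, and 8÷4 = 2, so 6+8+2 = 16.
Wednesday + 16 ≡ Friday — that's 1980's doomsday.
In April the doomsday date is Apr 4.
Apr 9 is 5 days after Apr 4; 5 mod 7 = 5, so Friday + 5 = Wednesday.
83 mod 7 = 6, so 83 days before a Wednesday is Wednesday − 6 = Thursday.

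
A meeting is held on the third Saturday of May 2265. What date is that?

May 1, 2265 is a Monday.
The first Saturday is therefore May 6 (5 days later).
The third Saturday is 6 + 2×7 = May 20.

May 20, 2265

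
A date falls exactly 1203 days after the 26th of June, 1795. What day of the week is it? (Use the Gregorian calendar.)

Thursday

First find the weekday of Jun 26, 1795. Doomsday rule: the anchor day for the 1700s is Sunday. For year 95: 95÷12 = 7 r 11, and 11÷4 = 2, so 7+11+2 = 20.
Sunday + 20 ≡ Saturday — that's 1795's doomsday.
In June the doomsday date is Jun 6.
Jun 26 is 20 days after Jun 6; 20 mod 7 = 6, so Saturday + 6 = Friday.
1203 mod 7 = 6, so 1203 days after a Friday is Friday + 6 = Thursday.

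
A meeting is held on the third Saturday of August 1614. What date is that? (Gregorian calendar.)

August 1, 1614 is a Friday.
The first Saturday is therefore August 2 (1 days later).
The third Saturday is 2 + 2×7 = August 16.

August 16, 1614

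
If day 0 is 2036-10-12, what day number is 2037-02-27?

Oct 12, 2036 → Nov 12, 2036: 31 days (October has 31).
Nov 12, 2036 → Dec 12, 2036: 30 days (November has 30).
Dec 12, 2036 → Jan 12, 2037: 31 days (December has 31).
Jan 12, 2037 → Feb 12, 2037: 31 days (January has 31).
Feb 12, 2037 → Feb 27, 2037: 15 days.
Total: 138 days.

138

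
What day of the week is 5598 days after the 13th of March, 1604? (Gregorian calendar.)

Thursday

First find the weekday of Mar 13, 1604. Doomsday rule: the anchor day for the 1600s is Tuesday. For year 04: 4÷12 = 0 r 4, and 4÷4 = 1, so 0+4+1 = 5.
Tuesday + 5 ≡ Sunday — that's 1604's doomsday.
In March the doomsday date is Mar 14.
Mar 13 is 1 day before Mar 14; 1 mod 7 = 1, so Sunday − 1 = Saturday.
5598 mod 7 = 5, so 5598 days after a Saturday is Saturday + 5 = Thursday.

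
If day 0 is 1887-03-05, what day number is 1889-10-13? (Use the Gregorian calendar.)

Mar 5, 1887 → Mar 5, 1888: 366 days (Feb 29, 1888 is in that span).
Mar 5, 1888 → Mar 5, 1889: 365 days.
Mar 5, 1889 → Apr 5, 1889: 31 days (March has 31).
Apr 5, 1889 → May 5, 1889: 30 days (April has 30).
May 5, 1889 → Jun 5, 1889: 31 days (May has 31).
Jun 5, 1889 → Jul 5, 1889: 30 days (June has 30).
Jul 5, 1889 → Aug 5, 1889: 31 days (July has 31).
Aug 5, 1889 → Sep 5, 1889: 31 days (August has 31).
Sep 5, 1889 → Oct 5, 1889: 30 days (September has 30).
Oct 5, 1889 → Oct 13, 1889: 8 days.
Total: 953 days.

953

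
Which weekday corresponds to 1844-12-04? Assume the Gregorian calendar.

January 1, 1844 is a Monday.
Jan 1, 1844 → Feb 1, 1844: 31 days (January has 31).
Feb 1, 1844 → Mar 1, 1844: 29 days (February has 29).
Mar 1, 1844 → Apr 1, 1844: 31 days (March has 31).
Apr 1, 1844 → May 1, 1844: 30 days (April has 30).
May 1, 1844 → Jun 1, 1844: 31 days (May has 31).
Jun 1, 1844 → Jul 1, 1844: 30 days (June has 30).
Jul 1, 1844 → Aug 1, 1844: 31 days (July has 31).
Aug 1, 1844 → Sep 1, 1844: 31 days (August has 31).
Sep 1, 1844 → Oct 1, 1844: 30 days (September has 30).
Oct 1, 1844 → Nov 1, 1844: 31 days (October has 31).
Nov 1, 1844 → Dec 1, 1844: 30 days (November has 30).
Dec 1, 1844 → Dec 4, 1844: 3 days.
Total: 338 days.
338 mod 7 = 2, so Monday + 2 = Wednesday.

Wednesday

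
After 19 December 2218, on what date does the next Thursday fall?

December 24, 2218

Dec 19, 2218 is a Saturday.
From Saturday to the next Thursday is 5 days.
Dec 19, 2218 + 5 = Dec 24, 2218.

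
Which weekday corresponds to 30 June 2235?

Tuesday

Doomsday rule: the anchor day for the 2200s is Friday. For year 35: 35÷12 = 2 r 11, and 11÷4 = 2, so 2+11+2 = 15.
Friday + 15 ≡ Saturday — that's 2235's doomsday.
In June the doomsday date is Jun 6.
Jun 30 is 24 days after Jun 6; 24 mod 7 = 3, so Saturday + 3 = Tuesday.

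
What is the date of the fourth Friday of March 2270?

March 25, 2270

March 1, 2270 is a Tuesday.
The first Friday is therefore March 4 (3 days later).
The fourth Friday is 4 + 3×7 = March 25.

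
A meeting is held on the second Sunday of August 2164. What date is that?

August 1, 2164 is a Wednesday.
The first Sunday is therefore August 5 (4 days later).
The second Sunday is 5 + 1×7 = August 12.

August 12, 2164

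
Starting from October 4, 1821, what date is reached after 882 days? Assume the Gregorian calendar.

March 4, 1824

+365 (one year) → Oct 4, 1822 (517 left).
+365 (one year) → Oct 4, 1823 (152 left).
Oct has 31 days: +28 → Nov 1, 1823 (124 left).
Nov has 30 days: +30 → Dec 1, 1823 (94 left).
Dec has 31 days: +31 → Jan 1, 1824 (63 left).
Jan has 31 days: +31 → Feb 1, 1824 (32 left).
Feb has 29 days: +29 → Mar 1, 1824 (3 left).
+3 → Mar 4, 1824.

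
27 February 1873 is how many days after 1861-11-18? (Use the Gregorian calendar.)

Nov 18, 1861 → Nov 18, 1862: 365 days.
Nov 18, 1862 → Nov 18, 1863: 365 days.
Nov 18, 1863 → Nov 18, 1864: 366 days (Feb 29, 1864 is in that span).
Nov 18, 1864 → Nov 18, 1865: 365 days.
Nov 18, 1865 → Nov 18, 1866: 365 days.
Nov 18, 1866 → Nov 18, 1867: 365 days.
Nov 18, 1867 → Nov 18, 1868: 366 days (Feb 29, 1868 is in that span).
Nov 18, 1868 → Nov 18, 1869: 365 days.
Nov 18, 1869 → Nov 18, 1870: 365 days.
Nov 18, 1870 → Nov 18, 1871: 365 days.
Nov 18, 1871 → Nov 18, 1872: 366 days (Feb 29, 1872 is in that span).
Nov 18, 1872 → Dec 18, 1872: 30 days (November has 30).
Dec 18, 1872 → Jan 18, 1873: 31 days (December has 31).
Jan 18, 1873 → Feb 18, 1873: 31 days (January has 31).
Feb 18, 1873 → Feb 27, 1873: 9 days.
Total: 4119 days.

4119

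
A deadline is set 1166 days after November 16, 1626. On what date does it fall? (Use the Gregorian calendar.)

+365 (one year) → Nov 16, 1627 (801 left).
+366 (one year; includes Feb 29, 1628) → Nov 16, 1628 (435 left).
+365 (one year) → Nov 16, 1629 (70 left).
Nov has 30 days: +15 → Dec 1, 1629 (55 left).
Dec has 31 days: +31 → Jan 1, 1630 (24 left).
+24 → Jan 25, 1630.

January 25, 1630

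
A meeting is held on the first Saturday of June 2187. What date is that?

June 2, 2187

June 1, 2187 is a Friday.
The first Saturday is therefore June 2 (1 days later).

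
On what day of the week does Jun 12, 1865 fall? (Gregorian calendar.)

Monday

Doomsday rule: the anchor day for the 1800s is Friday. For year 65: 65÷12 = 5 r 5, and 5÷4 = 1, so 5+5+1 = 11.
Friday + 11 ≡ Tuesday — that's 1865's doomsday.
In June the doomsday date is Jun 6.
Jun 12 is 6 days after Jun 6; 6 mod 7 = 6, so Tuesday + 6 = Monday.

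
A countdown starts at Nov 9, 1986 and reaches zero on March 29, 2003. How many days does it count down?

Nov 9, 1986 → Nov 9, 1987: 365 days.
Nov 9, 1987 → Nov 9, 1988: 366 days (Feb 29, 1988 is in that span).
Nov 9, 1988 → Nov 9, 1989: 365 days.
Nov 9, 1989 → Nov 9, 1990: 365 days.
Nov 9, 1990 → Nov 9, 1991: 365 days.
Nov 9, 1991 → Nov 9, 1992: 366 days (Feb 29, 1992 is in that span).
Nov 9, 1992 → Nov 9, 1993: 365 days.
Nov 9, 1993 → Nov 9, 1994: 365 days.
Nov 9, 1994 → Nov 9, 1995: 365 days.
Nov 9, 1995 → Nov 9, 1996: 366 days (Feb 29, 1996 is in that span).
Nov 9, 1996 → Nov 9, 1997: 365 days.
Nov 9, 1997 → Nov 9, 1998: 365 days.
Nov 9, 1998 → Nov 9, 1999: 365 days.
Nov 9, 1999 → Nov 9, 2000: 366 days (Feb 29, 2000 is in that span).
Nov 9, 2000 → Nov 9, 2001: 365 days.
Nov 9, 2001 → Nov 9, 2002: 365 days.
Nov 9, 2002 → Dec 9, 2002: 30 days (November has 30).
Dec 9, 2002 → Jan 9, 2003: 31 days (December has 31).
Jan 9, 2003 → Feb 9, 2003: 31 days (January has 31).
Feb 9, 2003 → Mar 9, 2003: 28 days (February has 28).
Mar 9, 2003 → Mar 29, 2003: 20 days.
Total: 5984 days.

5984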